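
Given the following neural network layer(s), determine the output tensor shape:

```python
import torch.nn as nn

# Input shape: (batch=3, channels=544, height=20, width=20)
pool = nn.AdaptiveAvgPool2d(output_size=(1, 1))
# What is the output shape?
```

Input: (3, 544, 20, 20) -> Output: (3, 544, 1, 1)

Answer: (3, 544, 1, 1)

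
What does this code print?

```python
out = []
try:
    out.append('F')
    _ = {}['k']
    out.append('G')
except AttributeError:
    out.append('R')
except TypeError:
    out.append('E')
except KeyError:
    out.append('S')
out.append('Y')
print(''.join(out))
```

Execution trace: 'F' (try body) → 'S' (except KeyError) → 'Y' (after the try/except). Output: FSY

Answer: FSY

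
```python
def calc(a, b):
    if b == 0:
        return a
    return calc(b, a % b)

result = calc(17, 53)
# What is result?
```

calc(17, 53) -> calc(53, 17) -> calc(17, 2) -> calc(2, 1) -> calc(1, 0) -> 1

Answer: 1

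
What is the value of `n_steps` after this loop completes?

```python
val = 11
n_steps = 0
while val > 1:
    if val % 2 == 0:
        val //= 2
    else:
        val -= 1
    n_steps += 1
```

Steps to reduce 11 to 1
`n_steps` takes the values: 0 → 1 → 2 → 3 → 4 → 5

Answer: 5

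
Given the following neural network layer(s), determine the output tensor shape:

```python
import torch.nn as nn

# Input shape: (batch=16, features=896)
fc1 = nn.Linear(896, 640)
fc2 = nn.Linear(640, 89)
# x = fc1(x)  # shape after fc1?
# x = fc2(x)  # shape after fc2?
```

Input: (16, 896) -> after fc1: (16, 640) -> Output: (16, 89)

Answer: (16, 89)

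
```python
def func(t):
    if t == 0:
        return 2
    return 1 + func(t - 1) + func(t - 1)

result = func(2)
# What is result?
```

func(t) = 1 + 2·func(t-1), func(0)=2. Closed form: (2+1)·2^2 - 1 = 11.

Answer: 11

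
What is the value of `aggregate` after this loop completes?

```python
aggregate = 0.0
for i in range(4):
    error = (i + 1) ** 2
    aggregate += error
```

Sum of squared losses 1² + 2² + ... + 4²
`aggregate` takes the values: 0.0 → 1.0 → 5.0 → 14.0 → 30.0

Answer: 30.0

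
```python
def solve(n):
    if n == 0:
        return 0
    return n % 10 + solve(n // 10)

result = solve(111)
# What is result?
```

Sum of digits of 111: 1 + 1 + 1 = 3

Answer: 3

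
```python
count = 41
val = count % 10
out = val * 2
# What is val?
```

Trace:
`count = 41` → count = 41
`val = count % 10` → val = 1
`out = val * 2` → out = 2
So val = 1

Answer: 1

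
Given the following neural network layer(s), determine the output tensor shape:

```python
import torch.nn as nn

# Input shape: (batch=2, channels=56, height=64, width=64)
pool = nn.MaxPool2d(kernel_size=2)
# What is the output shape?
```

Input: (2, 56, 64, 64) -> Output: (2, 56, 32, 32)

Answer: (2, 56, 32, 32)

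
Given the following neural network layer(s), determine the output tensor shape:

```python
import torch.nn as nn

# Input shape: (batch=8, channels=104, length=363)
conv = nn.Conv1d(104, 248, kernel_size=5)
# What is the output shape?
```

Input: (8, 104, 363) -> Output: (8, 248, 359)

Answer: (8, 248, 359)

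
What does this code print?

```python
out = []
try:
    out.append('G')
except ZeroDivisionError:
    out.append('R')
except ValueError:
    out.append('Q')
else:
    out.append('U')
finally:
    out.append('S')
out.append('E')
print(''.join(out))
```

Execution trace: 'G' (try body, no exception) → 'U' (else) → 'S' (finally) → 'E' (after the try/except). Output: GUSE

Answer: GUSE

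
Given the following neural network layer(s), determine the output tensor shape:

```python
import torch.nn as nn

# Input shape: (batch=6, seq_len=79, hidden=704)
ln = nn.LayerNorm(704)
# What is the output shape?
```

Input: (6, 79, 704) -> Output: (6, 79, 704)

Answer: (6, 79, 704)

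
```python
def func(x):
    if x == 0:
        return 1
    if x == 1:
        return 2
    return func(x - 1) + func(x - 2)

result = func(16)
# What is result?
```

Build up from base cases: func(0)=1, func(1)=2, func(2)=3, func(3)=5, func(4)=8, func(5)=13, func(6)=21, ..., func(16)=2584

Answer: 2584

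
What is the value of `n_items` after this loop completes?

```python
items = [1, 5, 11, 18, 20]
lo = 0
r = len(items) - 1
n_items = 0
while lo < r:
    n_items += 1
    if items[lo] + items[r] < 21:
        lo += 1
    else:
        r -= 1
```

Steps to find pair summing to 21
`n_items` takes the values: 0 → 1 → 2 → 3 → 4

Answer: 4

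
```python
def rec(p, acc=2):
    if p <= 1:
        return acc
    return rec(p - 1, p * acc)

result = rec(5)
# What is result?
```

Accumulator trace (n, acc): (5, 2) -> (4, 10) -> (3, 40) -> (2, 120) -> (1, 240) -> return 240

Answer: 240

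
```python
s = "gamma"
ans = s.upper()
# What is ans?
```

Trace:
`s = "gamma"` → s = 'gamma'
`ans = s.upper()` → ans = 'GAMMA'
So ans = 'GAMMA'

Answer: 'GAMMA'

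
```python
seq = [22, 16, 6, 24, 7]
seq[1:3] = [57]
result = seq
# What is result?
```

Trace:
`seq = [22, 16, 6, 24, 7]` → seq = [22, 16, 6, 24, 7]
`seq[1:3] = [57]` → seq = [22, 57, 24, 7]
`result = seq` → result = [22, 57, 24, 7]
So result = [22, 57, 24, 7]

Answer: [22, 57, 24, 7]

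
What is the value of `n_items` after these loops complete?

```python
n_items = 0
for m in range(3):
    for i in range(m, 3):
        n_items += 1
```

Upper triangle: 3 + 2 + ... + 1
`n_items` takes the values: 0 → 1 → 2 → 3 → 4 → 5 → 6

Answer: 6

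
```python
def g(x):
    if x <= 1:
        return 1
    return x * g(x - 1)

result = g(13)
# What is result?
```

g(13) = 13 * 12 * 11 * 10 * 9 * 8 * 7 * 6 * 5 * 4 * 3 * 2 * 1 = 6227020800

Answer: 6227020800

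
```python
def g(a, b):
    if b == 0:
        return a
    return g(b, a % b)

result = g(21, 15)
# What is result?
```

g(21, 15) -> g(15, 6) -> g(6, 3) -> g(3, 0) -> 3

Answer: 3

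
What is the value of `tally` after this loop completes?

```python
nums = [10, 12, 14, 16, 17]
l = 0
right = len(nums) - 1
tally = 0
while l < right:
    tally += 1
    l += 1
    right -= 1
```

Iterations until pointers meet (list length 5)
`tally` takes the values: 0 → 1 → 2

Answer: 2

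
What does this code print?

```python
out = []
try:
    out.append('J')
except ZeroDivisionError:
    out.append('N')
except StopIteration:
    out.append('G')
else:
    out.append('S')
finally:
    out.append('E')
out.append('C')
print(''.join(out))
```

Execution trace: 'J' (try body, no exception) → 'S' (else) → 'E' (finally) → 'C' (after the try/except). Output: JSEC

Answer: JSEC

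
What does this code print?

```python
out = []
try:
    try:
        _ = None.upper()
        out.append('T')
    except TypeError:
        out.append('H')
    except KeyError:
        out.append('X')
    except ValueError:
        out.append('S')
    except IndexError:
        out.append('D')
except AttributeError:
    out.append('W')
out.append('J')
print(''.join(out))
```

Execution trace: 'W' (outer except AttributeError) → 'J' (after the try/except). Output: WJ

Answer: WJ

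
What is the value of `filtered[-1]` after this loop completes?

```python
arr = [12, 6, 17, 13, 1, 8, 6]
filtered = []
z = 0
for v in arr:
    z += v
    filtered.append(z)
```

Cumulative sum ends at 63
`filtered` takes the values: [] → [12] → [12, 18] → [12, 18, 35] → [12, 18, 35, 48] → [12, 18, 35, 48, 49] → [12, 18, 35, 48, 49, 57] → [12, 18, 35, 48, 49, 57, 63]
So `filtered[-1]` = 63

Answer: 63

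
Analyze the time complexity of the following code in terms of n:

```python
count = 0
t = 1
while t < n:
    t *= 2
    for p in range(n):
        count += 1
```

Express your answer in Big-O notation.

Each loop level contributes: log n × n. Multiplying the contributions gives O(n log n).

Answer: O(n log n)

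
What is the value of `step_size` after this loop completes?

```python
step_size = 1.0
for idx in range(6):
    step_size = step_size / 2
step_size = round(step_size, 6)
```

Halving LR 6 times: 1 / 2^6
`step_size` takes the values: 1.0 → 0.5 → 0.25 → 0.125 → 0.0625 → 0.03125 → 0.015625

Answer: 0.015625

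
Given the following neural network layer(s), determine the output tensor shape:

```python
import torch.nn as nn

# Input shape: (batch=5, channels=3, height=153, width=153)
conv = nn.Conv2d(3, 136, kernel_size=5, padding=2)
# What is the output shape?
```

Input: (5, 3, 153, 153) -> Output: (5, 136, 153, 153)

Answer: (5, 136, 153, 153)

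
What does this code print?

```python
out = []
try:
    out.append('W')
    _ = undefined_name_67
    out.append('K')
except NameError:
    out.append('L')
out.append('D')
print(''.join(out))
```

Execution trace: 'W' (try body) → 'L' (except NameError) → 'D' (after the try/except). Output: WLD

Answer: WLD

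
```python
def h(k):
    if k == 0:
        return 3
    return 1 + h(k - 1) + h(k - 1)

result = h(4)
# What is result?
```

h(k) = 1 + 2·h(k-1), h(0)=3. Closed form: (3+1)·2^4 - 1 = 63.

Answer: 63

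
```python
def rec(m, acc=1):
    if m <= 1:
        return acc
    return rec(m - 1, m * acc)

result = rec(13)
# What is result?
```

Accumulator trace (n, acc): (13, 1) -> (12, 13) -> (11, 156) -> (10, 1716) -> (9, 17160) -> (8, 154440) -> (7, 1235520) -> (6, 8648640) -> (5, 51891840) -> (4, 259459200) -> (3, 1037836800) -> (2, 3113510400) -> (1, 6227020800) -> return 6227020800

Answer: 6227020800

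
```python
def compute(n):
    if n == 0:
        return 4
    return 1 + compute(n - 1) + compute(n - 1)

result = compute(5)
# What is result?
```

compute(n) = 1 + 2·compute(n-1), compute(0)=4. Closed form: (4+1)·2^5 - 1 = 159.

Answer: 159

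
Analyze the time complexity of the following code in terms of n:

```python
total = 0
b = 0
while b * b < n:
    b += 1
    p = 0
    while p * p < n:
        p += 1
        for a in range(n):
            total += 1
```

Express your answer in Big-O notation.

Each loop level contributes: √n × √n × n. Multiplying the contributions gives O(n^2).

Answer: O(n^2)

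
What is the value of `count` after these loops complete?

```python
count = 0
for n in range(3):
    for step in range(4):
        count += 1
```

3 * 4 = 12
`count` takes the values: 0 → 1 → 2 → 3 → 4 → 5 → 6 → 7 → 8 → 9 → 10 → 11 → 12

Answer: 12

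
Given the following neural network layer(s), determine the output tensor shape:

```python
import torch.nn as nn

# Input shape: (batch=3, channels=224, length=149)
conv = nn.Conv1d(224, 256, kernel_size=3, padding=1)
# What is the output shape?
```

Input: (3, 224, 149) -> Output: (3, 256, 149)

Answer: (3, 256, 149)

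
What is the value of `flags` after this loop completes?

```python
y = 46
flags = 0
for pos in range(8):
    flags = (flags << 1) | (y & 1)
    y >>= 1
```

Reverse lowest 8 bits of 46
`flags` takes the values: 0 → 1 → 3 → 7 → 14 → 29 → 58 → 116

Answer: 116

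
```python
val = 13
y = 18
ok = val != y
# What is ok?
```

Trace:
`val = 13` → val = 13
`y = 18` → y = 18
`ok = val != y` → ok = True
So ok = True

Answer: True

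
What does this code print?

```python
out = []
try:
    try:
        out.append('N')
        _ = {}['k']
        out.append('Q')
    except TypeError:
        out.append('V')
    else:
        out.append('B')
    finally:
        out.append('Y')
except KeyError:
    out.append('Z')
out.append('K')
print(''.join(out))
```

Execution trace: 'N' (inner try body) → 'Y' (inner finally) → 'Z' (outer except KeyError) → 'K' (after the try/except). Output: NYZK

Answer: NYZK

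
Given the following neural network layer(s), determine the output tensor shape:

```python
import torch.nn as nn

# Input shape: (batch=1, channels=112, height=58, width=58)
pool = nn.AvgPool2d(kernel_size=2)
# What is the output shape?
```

Input: (1, 112, 58, 58) -> Output: (1, 112, 29, 29)

Answer: (1, 112, 29, 29)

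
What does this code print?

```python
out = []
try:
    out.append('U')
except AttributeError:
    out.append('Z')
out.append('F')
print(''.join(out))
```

Execution trace: 'U' (try body, no exception) → 'F' (after the try/except). Output: UF

Answer: UF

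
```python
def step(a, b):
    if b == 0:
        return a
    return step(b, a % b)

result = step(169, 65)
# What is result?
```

step(169, 65) -> step(65, 39) -> step(39, 26) -> step(26, 13) -> step(13, 0) -> 13

Answer: 13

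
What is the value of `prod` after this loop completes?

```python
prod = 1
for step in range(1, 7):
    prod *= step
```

6! = 720
`prod` takes the values: 1 → 2 → 6 → 24 → 120 → 720

Answer: 720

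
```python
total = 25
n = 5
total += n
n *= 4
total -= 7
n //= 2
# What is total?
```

Trace:
`total = 25` → total = 25
`n = 5` → n = 5
`total += n` → total = 30
`n *= 4` → n = 20
`total -= 7` → total = 23
`n //= 2` → n = 10
So total = 23

Answer: 23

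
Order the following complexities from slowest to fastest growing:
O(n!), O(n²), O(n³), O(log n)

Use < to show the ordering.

Ordered by growth rate: O(log n) < O(n²) < O(n³) < O(n!)

Answer: O(log n) < O(n²) < O(n³) < O(n!)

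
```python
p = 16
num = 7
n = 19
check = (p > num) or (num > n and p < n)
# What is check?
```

Trace:
`p = 16` → p = 16
`num = 7` → num = 7
`n = 19` → n = 19
`check = (p > num) or (num > n and p < n)` → check = True
So check = True

Answer: True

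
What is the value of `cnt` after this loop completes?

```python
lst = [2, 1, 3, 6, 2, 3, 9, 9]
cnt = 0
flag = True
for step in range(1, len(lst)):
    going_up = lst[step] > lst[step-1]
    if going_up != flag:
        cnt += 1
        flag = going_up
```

Count direction changes in [2, 1, 3, 6, 2, 3, 9, 9]
`cnt` takes the values: 0 → 1 → 2 → 3 → 4 → 5

Answer: 5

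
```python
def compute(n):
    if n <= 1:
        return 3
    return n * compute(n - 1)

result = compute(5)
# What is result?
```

compute(5) = 5 * 4 * 3 * 2 * 3 = 360

Answer: 360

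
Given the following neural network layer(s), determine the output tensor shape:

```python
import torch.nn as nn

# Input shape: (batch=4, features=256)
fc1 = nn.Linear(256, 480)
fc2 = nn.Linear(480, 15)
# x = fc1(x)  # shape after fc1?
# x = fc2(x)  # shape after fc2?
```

Input: (4, 256) -> after fc1: (4, 480) -> Output: (4, 15)

Answer: (4, 15)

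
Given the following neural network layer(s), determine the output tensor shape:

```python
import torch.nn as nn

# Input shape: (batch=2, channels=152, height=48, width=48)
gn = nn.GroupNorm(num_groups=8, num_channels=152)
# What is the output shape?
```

Input: (2, 152, 48, 48) -> Output: (2, 152, 48, 48)

Answer: (2, 152, 48, 48)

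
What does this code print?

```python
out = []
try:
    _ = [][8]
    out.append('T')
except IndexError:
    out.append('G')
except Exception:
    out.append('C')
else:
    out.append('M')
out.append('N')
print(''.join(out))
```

Execution trace: 'G' (except IndexError) → 'N' (after the try/except). Output: GN

Answer: GN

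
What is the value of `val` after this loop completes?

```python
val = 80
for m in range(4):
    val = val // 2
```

Halve 4 times: 80 // 2^4 = 5
`val` takes the values: 80 → 40 → 20 → 10 → 5

Answer: 5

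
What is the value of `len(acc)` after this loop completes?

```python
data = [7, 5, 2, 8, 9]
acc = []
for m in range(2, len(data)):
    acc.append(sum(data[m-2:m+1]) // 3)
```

Number of 3-element averages
`acc` takes the values: [] → [4] → [4, 5] → [4, 5, 6]
So `len(acc)` = 3

Answer: 3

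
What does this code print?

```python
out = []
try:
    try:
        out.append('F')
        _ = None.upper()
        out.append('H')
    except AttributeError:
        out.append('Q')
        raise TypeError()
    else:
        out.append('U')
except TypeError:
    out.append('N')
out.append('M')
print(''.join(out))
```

Execution trace: 'F' (inner try body) → 'Q' (inner except AttributeError) → 'N' (outer except TypeError) → 'M' (after the try/except). Output: FQNM

Answer: FQNM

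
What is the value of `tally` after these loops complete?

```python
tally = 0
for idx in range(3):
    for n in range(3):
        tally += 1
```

3 * 3 = 9
`tally` takes the values: 0 → 1 → 2 → 3 → 4 → 5 → 6 → 7 → 8 → 9

Answer: 9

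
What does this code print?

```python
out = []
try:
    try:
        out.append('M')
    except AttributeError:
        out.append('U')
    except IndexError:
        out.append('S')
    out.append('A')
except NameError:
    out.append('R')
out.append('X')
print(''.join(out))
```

Execution trace: 'M' (inner try body, no exception) → 'A' (try body, no exception) → 'X' (after the try/except). Output: MAX

Answer: MAX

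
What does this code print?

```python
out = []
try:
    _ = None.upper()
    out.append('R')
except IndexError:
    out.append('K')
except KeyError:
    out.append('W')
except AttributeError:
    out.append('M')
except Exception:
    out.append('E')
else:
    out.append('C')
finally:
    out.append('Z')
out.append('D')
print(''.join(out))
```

Execution trace: 'M' (except AttributeError) → 'Z' (finally) → 'D' (after the try/except). Output: MZD

Answer: MZD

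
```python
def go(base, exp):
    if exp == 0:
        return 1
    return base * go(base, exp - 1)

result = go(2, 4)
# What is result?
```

go(2, 4) = 2 * 2 * 2 * 2 = 16

Answer: 16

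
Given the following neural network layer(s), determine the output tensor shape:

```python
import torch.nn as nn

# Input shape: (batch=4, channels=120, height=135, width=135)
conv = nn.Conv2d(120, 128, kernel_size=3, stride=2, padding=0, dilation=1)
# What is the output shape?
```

Input: (4, 120, 135, 135) -> Output: (4, 128, 67, 67)

Answer: (4, 128, 67, 67)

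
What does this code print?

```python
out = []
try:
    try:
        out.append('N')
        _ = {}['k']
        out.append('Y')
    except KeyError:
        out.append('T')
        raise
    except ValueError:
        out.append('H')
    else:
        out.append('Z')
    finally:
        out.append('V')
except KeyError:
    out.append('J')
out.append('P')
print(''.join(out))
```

Execution trace: 'N' (inner try body) → 'T' (inner except KeyError) → 'V' (inner finally) → 'J' (outer except KeyError) → 'P' (after the try/except). Output: NTVJP

Answer: NTVJP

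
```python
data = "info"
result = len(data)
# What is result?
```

Trace:
`data = "info"` → data = 'info'
`result = len(data)` → result = 4
So result = 4

Answer: 4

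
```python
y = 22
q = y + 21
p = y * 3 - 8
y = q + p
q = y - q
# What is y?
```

Trace:
`y = 22` → y = 22
`q = y + 21` → q = 43
`p = y * 3 - 8` → p = 58
`y = q + p` → y = 101
`q = y - q` → q = 58
So y = 101

Answer: 101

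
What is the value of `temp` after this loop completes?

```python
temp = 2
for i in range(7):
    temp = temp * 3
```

Multiply by 3, 7 times: 2 * 3^7 = 4374
`temp` takes the values: 2 → 6 → 18 → 54 → 162 → 486 → 1458 → 4374

Answer: 4374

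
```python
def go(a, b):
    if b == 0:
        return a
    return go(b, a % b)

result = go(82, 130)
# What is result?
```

go(82, 130) -> go(130, 82) -> go(82, 48) -> go(48, 34) -> go(34, 14) -> go(14, 6) -> go(6, 2) -> go(2, 0) -> 2

Answer: 2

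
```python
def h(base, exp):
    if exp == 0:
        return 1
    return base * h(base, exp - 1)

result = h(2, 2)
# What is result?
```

h(2, 2) = 2 * 2 = 4

Answer: 4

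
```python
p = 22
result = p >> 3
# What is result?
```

Trace:
`p = 22` → p = 22
`result = p >> 3` → result = 2
So result = 2

Answer: 2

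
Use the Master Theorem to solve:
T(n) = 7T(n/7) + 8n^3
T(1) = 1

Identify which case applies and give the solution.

a=7, b=7, f(n)=8n^3. log_7(7) = 1. Since c=3 > 1 and the regularity condition holds (7(n/7)^3 = (7/7^3)n^3 with 7/7^3 < 1), Case 3 applies: T(n) = Θ(f(n)) = O(n^3).

Answer: O(n^3) - Case 3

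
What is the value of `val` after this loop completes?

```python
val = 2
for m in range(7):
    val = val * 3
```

Multiply by 3, 7 times: 2 * 3^7 = 4374
`val` takes the values: 2 → 6 → 18 → 54 → 162 → 486 → 1458 → 4374

Answer: 4374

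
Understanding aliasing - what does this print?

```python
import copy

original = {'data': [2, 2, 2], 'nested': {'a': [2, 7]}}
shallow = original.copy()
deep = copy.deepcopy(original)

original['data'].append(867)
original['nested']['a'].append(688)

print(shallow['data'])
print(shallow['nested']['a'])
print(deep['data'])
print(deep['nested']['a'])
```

Key concept: comparing shallow vs deep copy.
Step by step:
`original = {'data': [2, 2, 2], 'nested': {'a': [2, 7]}}` → original = {'data': [2, 2, 2], 'nested': {'a': [2, 7]}}
`shallow = original.copy()` → shallow = {'data': [2, 2, 2], 'nested': {'a': [2, 7]}}
`deep = copy.deepcopy(original)` → deep = {'data': [2, 2, 2], 'nested': {'a': [2, 7]}}
`original['data'].append(867)` → original = {'data': [2, 2, 2, 867], 'nested': {'a': [2, 7]}}; shallow = {'data': [2, 2, 2, 867], 'nested': {'a': [2, 7]}}
`original['nested']['a'].append(688)` → original = {'data': [2, 2, 2, 867], 'nested': {'a': [2, 7, 688]}}; shallow = {'data': [2, 2, 2, 867], 'nested': {'a': [2, 7, 688]}}
`print(shallow['data'])` → prints [2, 2, 2, 867]
`print(shallow['nested']['a'])` → prints [2, 7, 688]
`print(deep['data'])` → prints [2, 2, 2]
`print(deep['nested']['a'])` → prints [2, 7]

Answer:
[2, 2, 2, 867]
[2, 7, 688]
[2, 2, 2]
[2, 7]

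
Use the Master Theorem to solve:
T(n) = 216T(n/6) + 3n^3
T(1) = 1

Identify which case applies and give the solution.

a=216, b=6, f(n)=3n^3. log_6(216) = 3. Since c=3 = 3, Case 2 applies: T(n) = Θ(n^log_b(a) · log n) = O(n^3 log n).

Answer: O(n^3 log n) - Case 2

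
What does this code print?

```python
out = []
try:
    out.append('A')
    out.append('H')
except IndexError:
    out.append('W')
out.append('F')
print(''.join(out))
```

Execution trace: 'A' (try body) → 'H' (try body, no exception) → 'F' (after the try/except). Output: AHF

Answer: AHF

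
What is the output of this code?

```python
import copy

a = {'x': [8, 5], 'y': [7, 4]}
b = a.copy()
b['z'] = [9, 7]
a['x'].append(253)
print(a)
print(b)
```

Key concept: shallow copy of dict with mutable values.
Step by step:
`a = {'x': [8, 5], 'y': [7, 4]}` → a = {'x': [8, 5], 'y': [7, 4]}
`b = a.copy()` → b = {'x': [8, 5], 'y': [7, 4]}
`b['z'] = [9, 7]` → b = {'x': [8, 5], 'y': [7, 4], 'z': [9, 7]}
`a['x'].append(253)` → a = {'x': [8, 5, 253], 'y': [7, 4]}; b = {'x': [8, 5, 253], 'y': [7, 4], 'z': [9, 7]}
`print(a)` → prints {'x': [8, 5, 253], 'y': [7, 4]}
`print(b)` → prints {'x': [8, 5, 253], 'y': [7, 4], 'z': [9, 7]}

Answer:
{'x': [8, 5, 253], 'y': [7, 4]}
{'x': [8, 5, 253], 'y': [7, 4], 'z': [9, 7]}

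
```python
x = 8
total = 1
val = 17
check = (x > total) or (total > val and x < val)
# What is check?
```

Trace:
`x = 8` → x = 8
`total = 1` → total = 1
`val = 17` → val = 17
`check = (x > total) or (total > val and x < val)` → check = True
So check = True

Answer: True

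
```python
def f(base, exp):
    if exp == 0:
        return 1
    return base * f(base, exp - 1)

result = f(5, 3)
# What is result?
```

f(5, 3) = 5 * 5 * 5 = 125

Answer: 125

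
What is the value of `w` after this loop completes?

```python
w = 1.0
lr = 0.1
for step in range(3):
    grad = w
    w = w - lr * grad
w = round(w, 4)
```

Gradient descent: w = 1.0 * (1 - 0.1)^3
`w` takes the values: 1.0 → 0.9 → 0.81 → 0.729

Answer: 0.729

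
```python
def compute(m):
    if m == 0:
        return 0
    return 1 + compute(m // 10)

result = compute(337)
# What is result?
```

Count of digits of 337: 3

Answer: 3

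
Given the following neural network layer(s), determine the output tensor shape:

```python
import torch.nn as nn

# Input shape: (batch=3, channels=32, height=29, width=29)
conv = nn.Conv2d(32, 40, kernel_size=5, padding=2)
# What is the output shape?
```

Input: (3, 32, 29, 29) -> Output: (3, 40, 29, 29)

Answer: (3, 40, 29, 29)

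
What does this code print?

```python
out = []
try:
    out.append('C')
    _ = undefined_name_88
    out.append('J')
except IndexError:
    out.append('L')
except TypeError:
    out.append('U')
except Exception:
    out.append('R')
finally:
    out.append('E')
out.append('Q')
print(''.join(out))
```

Execution trace: 'C' (try body) → 'R' (except Exception) → 'E' (finally) → 'Q' (after the try/except). Output: CREQ

Answer: CREQ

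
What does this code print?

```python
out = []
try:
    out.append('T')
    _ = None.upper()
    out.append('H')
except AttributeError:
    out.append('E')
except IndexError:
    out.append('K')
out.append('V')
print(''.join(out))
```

Execution trace: 'T' (try body) → 'E' (except AttributeError) → 'V' (after the try/except). Output: TEV

Answer: TEV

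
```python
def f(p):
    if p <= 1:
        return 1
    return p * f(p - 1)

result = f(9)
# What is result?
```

f(9) = 9 * 8 * 7 * 6 * 5 * 4 * 3 * 2 * 1 = 362880

Answer: 362880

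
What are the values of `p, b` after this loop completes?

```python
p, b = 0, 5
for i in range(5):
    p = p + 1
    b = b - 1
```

p goes 0→5, b goes 5→0
`p, b` takes the values: (0, 5) → (1, 5) → (1, 4) → (2, 4) → (2, 3) → (3, 3) → (3, 2) → (4, 2) → (4, 1) → (5, 1) → (5, 0)

Answer: 5, 0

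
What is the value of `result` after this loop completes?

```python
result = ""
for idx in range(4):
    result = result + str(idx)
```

Concatenate digits 0 to 3
`result` takes the values: "" → "0" → "01" → "012" → "0123"

Answer: "0123"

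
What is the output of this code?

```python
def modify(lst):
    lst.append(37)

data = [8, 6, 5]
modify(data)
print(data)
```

Key concept: function modifies passed list.
Step by step:
`data = [8, 6, 5]` → data = [8, 6, 5]
`modify(data)` → data = [8, 6, 5, 37]
`print(data)` → prints [8, 6, 5, 37]

Answer: [8, 6, 5, 37]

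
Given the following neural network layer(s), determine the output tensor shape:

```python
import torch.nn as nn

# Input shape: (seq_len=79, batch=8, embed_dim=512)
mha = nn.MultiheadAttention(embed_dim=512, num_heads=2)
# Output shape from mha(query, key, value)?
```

Input: (79, 8, 512) -> Output: (79, 8, 512)

Answer: (79, 8, 512)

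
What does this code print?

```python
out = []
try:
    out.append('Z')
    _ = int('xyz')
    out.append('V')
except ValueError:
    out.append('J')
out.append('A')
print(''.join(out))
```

Execution trace: 'Z' (try body) → 'J' (except ValueError) → 'A' (after the try/except). Output: ZJA

Answer: ZJA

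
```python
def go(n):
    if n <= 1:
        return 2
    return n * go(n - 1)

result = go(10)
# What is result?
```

go(10) = 10 * 9 * 8 * 7 * 6 * 5 * 4 * 3 * 2 * 2 = 7257600

Answer: 7257600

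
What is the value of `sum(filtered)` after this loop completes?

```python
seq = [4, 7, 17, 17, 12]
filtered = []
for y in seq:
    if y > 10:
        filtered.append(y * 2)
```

Sum of doubled values > 10
`filtered` takes the values: [] → [34] → [34, 34] → [34, 34, 24]
So `sum(filtered)` = 92

Answer: 92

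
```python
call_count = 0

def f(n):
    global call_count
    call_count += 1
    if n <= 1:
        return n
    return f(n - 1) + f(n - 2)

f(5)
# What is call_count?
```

Calls(n) = 1 + Calls(n-1) + Calls(n-2); Calls(0)=Calls(1)=1. For n=5 this gives 15.

Answer: 15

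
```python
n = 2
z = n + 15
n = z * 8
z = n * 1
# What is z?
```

Trace:
`n = 2` → n = 2
`z = n + 15` → z = 17
`n = z * 8` → n = 136
`z = n * 1` → z = 136
So z = 136

Answer: 136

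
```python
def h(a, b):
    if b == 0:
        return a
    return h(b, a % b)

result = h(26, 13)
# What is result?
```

h(26, 13) -> h(13, 0) -> 13

Answer: 13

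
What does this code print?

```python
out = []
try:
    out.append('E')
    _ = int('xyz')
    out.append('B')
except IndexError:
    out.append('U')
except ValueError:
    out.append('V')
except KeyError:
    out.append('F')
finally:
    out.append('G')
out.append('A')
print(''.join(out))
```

Execution trace: 'E' (try body) → 'V' (except ValueError) → 'G' (finally) → 'A' (after the try/except). Output: EVGA

Answer: EVGA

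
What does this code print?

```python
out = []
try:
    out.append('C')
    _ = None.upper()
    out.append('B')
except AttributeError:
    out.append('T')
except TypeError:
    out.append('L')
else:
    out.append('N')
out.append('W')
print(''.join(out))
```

Execution trace: 'C' (try body) → 'T' (except AttributeError) → 'W' (after the try/except). Output: CTW

Answer: CTW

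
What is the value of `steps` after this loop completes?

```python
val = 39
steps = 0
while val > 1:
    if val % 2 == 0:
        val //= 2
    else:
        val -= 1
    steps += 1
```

Steps to reduce 39 to 1
`steps` takes the values: 0 → 1 → 2 → 3 → 4 → 5 → 6 → 7 → 8

Answer: 8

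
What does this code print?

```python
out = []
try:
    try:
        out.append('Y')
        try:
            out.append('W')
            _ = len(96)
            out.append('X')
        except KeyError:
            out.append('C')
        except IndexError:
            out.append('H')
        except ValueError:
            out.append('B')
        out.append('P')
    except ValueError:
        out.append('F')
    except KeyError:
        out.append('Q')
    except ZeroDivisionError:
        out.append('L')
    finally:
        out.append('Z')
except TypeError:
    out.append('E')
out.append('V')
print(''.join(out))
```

Execution trace: 'Y' (try body) → 'W' (inner try body) → 'Z' (finally) → 'E' (outer except TypeError) → 'V' (after the try/except). Output: YWZEV

Answer: YWZEV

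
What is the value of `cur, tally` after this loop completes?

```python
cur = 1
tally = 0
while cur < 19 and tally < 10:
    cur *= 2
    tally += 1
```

Double until >= 19 or 10 iterations
`cur, tally` takes the values: (1, 0) → (2, 0) → (2, 1) → (4, 1) → (4, 2) → (8, 2) → (8, 3) → (16, 3) → (16, 4) → (32, 4) → (32, 5)

Answer: 32, 5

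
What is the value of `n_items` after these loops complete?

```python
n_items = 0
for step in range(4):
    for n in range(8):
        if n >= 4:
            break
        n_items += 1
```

Inner breaks at 4, outer runs 4 times
`n_items` takes the values: 0 → 1 → 2 → 3 → 4 → 5 → 6 → 7 → 8 → 9 → 10 → 11 → 12 → 13 → 14 → 15 → 16

Answer: 16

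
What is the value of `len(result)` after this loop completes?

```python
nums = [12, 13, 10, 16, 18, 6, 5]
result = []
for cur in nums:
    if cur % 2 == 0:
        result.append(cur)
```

Count even numbers in [12, 13, 10, 16, 18, 6, 5]
`result` takes the values: [] → [12] → [12, 10] → [12, 10, 16] → [12, 10, 16, 18] → [12, 10, 16, 18, 6]
So `len(result)` = 5

Answer: 5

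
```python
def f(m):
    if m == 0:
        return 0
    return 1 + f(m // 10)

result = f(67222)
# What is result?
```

Count of digits of 67222: 5

Answer: 5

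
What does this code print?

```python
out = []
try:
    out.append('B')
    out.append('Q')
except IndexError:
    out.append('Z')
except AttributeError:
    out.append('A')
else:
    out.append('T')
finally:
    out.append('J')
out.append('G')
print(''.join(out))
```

Execution trace: 'B' (try body) → 'Q' (try body, no exception) → 'T' (else) → 'J' (finally) → 'G' (after the try/except). Output: BQTJG

Answer: BQTJG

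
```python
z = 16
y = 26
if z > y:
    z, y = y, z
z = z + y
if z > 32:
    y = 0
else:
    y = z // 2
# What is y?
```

Trace:
`z = 16` → z = 16
`y = 26` → y = 26
`if z > y: ...` → z > y is False → no variable changes
`z = z + y` → z = 42
`if z > 32: ...` → z > 32 is True → y = 0
So y = 0

Answer: 0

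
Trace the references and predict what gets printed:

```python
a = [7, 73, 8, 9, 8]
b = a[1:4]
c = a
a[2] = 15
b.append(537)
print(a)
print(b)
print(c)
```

Key concept: slice vs alias.
Step by step:
`a = [7, 73, 8, 9, 8]` → a = [7, 73, 8, 9, 8]
`b = a[1:4]` → b = [73, 8, 9]
`c = a` → c = [7, 73, 8, 9, 8] (same object as a)
`a[2] = 15` → a = [7, 73, 15, 9, 8] (same object as c); c = [7, 73, 15, 9, 8] (same object as a)
`b.append(537)` → b = [73, 8, 9, 537]
`print(a)` → prints [7, 73, 15, 9, 8]
`print(b)` → prints [73, 8, 9, 537]
`print(c)` → prints [7, 73, 15, 9, 8]

Answer:
[7, 73, 15, 9, 8]
[73, 8, 9, 537]
[7, 73, 15, 9, 8]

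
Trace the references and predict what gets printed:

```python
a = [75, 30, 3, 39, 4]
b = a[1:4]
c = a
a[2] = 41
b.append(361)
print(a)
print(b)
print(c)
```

Key concept: slice vs alias.
Step by step:
`a = [75, 30, 3, 39, 4]` → a = [75, 30, 3, 39, 4]
`b = a[1:4]` → b = [30, 3, 39]
`c = a` → c = [75, 30, 3, 39, 4] (same object as a)
`a[2] = 41` → a = [75, 30, 41, 39, 4] (same object as c); c = [75, 30, 41, 39, 4] (same object as a)
`b.append(361)` → b = [30, 3, 39, 361]
`print(a)` → prints [75, 30, 41, 39, 4]
`print(b)` → prints [30, 3, 39, 361]
`print(c)` → prints [75, 30, 41, 39, 4]

Answer:
[75, 30, 41, 39, 4]
[30, 3, 39, 361]
[75, 30, 41, 39, 4]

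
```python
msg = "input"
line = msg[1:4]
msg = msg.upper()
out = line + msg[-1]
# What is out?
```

Trace:
`msg = "input"` → msg = 'input'
`line = msg[1:4]` → line = 'npu'
`msg = msg.upper()` → msg = 'INPUT'
`out = line + msg[-1]` → out = 'npuT'
So out = 'npuT'

Answer: 'npuT'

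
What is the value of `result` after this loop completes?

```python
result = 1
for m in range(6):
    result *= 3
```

3^6 = 729
`result` takes the values: 1 → 3 → 9 → 27 → 81 → 243 → 729

Answer: 729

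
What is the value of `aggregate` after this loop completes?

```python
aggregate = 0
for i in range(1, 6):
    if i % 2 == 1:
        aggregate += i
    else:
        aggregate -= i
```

Add odd, subtract even
`aggregate` takes the values: 0 → 1 → -1 → 2 → -2 → 3

Answer: 3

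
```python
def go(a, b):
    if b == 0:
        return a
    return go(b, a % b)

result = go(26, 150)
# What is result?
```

go(26, 150) -> go(150, 26) -> go(26, 20) -> go(20, 6) -> go(6, 2) -> go(2, 0) -> 2

Answer: 2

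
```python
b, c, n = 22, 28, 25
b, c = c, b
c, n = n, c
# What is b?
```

Trace:
`b, c, n = 22, 28, 25` → b = 22; c = 28; n = 25
`b, c = c, b` → b = 28; c = 22
`c, n = n, c` → c = 25; n = 22
So b = 28

Answer: 28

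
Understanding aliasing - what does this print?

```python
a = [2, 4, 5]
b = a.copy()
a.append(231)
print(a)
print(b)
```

Key concept: list.copy() creates independent copy.
Step by step:
`a = [2, 4, 5]` → a = [2, 4, 5]
`b = a.copy()` → b = [2, 4, 5]
`a.append(231)` → a = [2, 4, 5, 231]
`print(a)` → prints [2, 4, 5, 231]
`print(b)` → prints [2, 4, 5]

Answer:
[2, 4, 5, 231]
[2, 4, 5]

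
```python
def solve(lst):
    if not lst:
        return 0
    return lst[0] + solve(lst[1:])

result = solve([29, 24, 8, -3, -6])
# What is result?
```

29 + 24 + 8 + (-3) + (-6) + 0 = 52

Answer: 52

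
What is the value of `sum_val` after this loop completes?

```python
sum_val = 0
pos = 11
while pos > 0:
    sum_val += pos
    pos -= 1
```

Sum 11 down to 1
`sum_val` takes the values: 0 → 11 → 21 → 30 → 38 → 45 → 51 → 56 → 60 → 63 → 65 → 66

Answer: 66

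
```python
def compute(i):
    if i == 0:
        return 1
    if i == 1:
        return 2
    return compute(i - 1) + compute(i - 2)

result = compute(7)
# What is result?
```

Build up from base cases: compute(0)=1, compute(1)=2, compute(2)=3, compute(3)=5, compute(4)=8, compute(5)=13, compute(6)=21, ..., compute(7)=34

Answer: 34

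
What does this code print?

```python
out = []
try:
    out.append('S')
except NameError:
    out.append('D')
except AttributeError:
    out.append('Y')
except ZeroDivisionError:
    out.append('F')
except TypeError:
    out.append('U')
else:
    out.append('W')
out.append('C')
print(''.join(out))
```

Execution trace: 'S' (try body, no exception) → 'W' (else) → 'C' (after the try/except). Output: SWC

Answer: SWC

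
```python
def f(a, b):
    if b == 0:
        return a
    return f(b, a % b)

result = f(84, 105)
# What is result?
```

f(84, 105) -> f(105, 84) -> f(84, 21) -> f(21, 0) -> 21

Answer: 21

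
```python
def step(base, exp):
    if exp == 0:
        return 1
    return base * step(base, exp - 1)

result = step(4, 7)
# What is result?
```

step(4, 7) = 4 * 4 * 4 * 4 * 4 * 4 * 4 = 16384

Answer: 16384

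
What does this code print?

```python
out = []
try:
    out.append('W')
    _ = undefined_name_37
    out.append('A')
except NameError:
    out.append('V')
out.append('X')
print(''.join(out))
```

Execution trace: 'W' (try body) → 'V' (except NameError) → 'X' (after the try/except). Output: WVX

Answer: WVX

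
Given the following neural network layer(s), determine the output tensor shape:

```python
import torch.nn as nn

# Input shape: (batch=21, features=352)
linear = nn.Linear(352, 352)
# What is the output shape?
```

Input: (21, 352) -> Output: (21, 352)

Answer: (21, 352)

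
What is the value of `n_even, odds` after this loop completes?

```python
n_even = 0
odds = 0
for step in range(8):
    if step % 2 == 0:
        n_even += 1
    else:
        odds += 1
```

Count evens and odds in range(8)
`n_even, odds` takes the values: (0, 0) → (1, 0) → (1, 1) → (2, 1) → (2, 2) → (3, 2) → (3, 3) → (4, 3) → (4, 4)

Answer: 4, 4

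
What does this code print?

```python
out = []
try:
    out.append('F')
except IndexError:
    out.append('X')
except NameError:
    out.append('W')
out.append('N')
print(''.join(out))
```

Execution trace: 'F' (try body, no exception) → 'N' (after the try/except). Output: FN

Answer: FN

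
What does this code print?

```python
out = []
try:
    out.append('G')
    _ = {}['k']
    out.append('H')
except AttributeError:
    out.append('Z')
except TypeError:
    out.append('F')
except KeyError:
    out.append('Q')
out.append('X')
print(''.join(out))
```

Execution trace: 'G' (try body) → 'Q' (except KeyError) → 'X' (after the try/except). Output: GQX

Answer: GQX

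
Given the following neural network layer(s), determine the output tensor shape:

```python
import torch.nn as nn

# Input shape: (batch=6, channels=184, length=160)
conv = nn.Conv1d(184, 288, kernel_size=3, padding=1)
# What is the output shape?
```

Input: (6, 184, 160) -> Output: (6, 288, 160)

Answer: (6, 288, 160)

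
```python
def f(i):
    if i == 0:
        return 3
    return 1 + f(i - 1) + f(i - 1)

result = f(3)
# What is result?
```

f(i) = 1 + 2·f(i-1), f(0)=3. Closed form: (3+1)·2^3 - 1 = 31.

Answer: 31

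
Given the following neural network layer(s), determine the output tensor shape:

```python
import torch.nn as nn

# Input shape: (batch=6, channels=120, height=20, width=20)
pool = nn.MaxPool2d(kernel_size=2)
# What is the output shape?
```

Input: (6, 120, 20, 20) -> Output: (6, 120, 10, 10)

Answer: (6, 120, 10, 10)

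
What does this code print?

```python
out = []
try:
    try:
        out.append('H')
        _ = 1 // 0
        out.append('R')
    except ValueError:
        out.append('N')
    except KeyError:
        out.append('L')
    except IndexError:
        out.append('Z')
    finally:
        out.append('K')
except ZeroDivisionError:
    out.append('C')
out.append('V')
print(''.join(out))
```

Execution trace: 'H' (try body) → 'K' (finally) → 'C' (outer except ZeroDivisionError) → 'V' (after the try/except). Output: HKCV

Answer: HKCV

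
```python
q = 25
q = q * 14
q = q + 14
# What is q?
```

Trace:
`q = 25` → q = 25
`q = q * 14` → q = 350
`q = q + 14` → q = 364
So q = 364

Answer: 364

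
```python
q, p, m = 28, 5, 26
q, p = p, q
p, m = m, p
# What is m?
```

Trace:
`q, p, m = 28, 5, 26` → q = 28; p = 5; m = 26
`q, p = p, q` → q = 5; p = 28
`p, m = m, p` → p = 26; m = 28
So m = 28

Answer: 28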